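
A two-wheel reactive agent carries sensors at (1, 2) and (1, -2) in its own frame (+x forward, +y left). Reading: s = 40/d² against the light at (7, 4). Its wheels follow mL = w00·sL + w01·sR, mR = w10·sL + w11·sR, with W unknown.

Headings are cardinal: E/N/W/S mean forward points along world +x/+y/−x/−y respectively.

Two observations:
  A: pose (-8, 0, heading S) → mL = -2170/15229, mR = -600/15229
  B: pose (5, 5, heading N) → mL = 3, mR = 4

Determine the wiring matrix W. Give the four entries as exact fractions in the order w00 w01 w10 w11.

-1 1/2 -1/2 1/2

obs A: pose=(-8,0,S) → sL=20/97, sR=20/157, mL=-2170/15229, mR=-600/15229
obs B: pose=(5,5,N) → sL=2, sR=10, mL=3, mR=4
sensor matrix S = [[20/97, 20/157], [2, 10]]; det S = 27520/15229
solve [mL_A; mL_B] = S·[w00; w01] and [mR_A; mR_B] = S·[w10; w11]:
  w00 = -1, w01 = 1/2, w10 = -1/2, w11 = 1/2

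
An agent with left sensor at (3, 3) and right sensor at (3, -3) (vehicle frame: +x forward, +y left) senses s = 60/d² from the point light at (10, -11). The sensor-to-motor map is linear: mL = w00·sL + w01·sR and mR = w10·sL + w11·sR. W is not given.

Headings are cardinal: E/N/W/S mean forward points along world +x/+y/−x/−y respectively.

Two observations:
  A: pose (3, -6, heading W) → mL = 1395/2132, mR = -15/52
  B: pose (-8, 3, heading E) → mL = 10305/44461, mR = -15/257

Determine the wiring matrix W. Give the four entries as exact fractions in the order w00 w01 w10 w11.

obs A: pose=(3,-6,W) → sL=15/26, sR=15/41, mL=1395/2132, mR=-15/52
obs B: pose=(-8,3,E) → sL=30/257, sR=30/173, mL=10305/44461, mR=-15/257
sensor matrix S = [[15/26, 15/41], [30/257, 30/173]]; det S = 1358775/23697713
solve [mL_A; mL_B] = S·[w00; w01] and [mR_A; mR_B] = S·[w10; w11]:
  w00 = 1/2, w01 = 1, w10 = -1/2, w11 = 0

1/2 1 -1/2 0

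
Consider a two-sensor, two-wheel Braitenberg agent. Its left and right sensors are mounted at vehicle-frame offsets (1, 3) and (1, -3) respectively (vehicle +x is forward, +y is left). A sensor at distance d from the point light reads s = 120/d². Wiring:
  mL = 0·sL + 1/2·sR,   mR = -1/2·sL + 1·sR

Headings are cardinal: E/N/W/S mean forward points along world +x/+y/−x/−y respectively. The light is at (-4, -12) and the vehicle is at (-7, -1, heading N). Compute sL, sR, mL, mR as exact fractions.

left sensor world pos  = (-10, 0); dL² = 180
right sensor world pos = (-4, 0); dR² = 144
sL = 120/180 = 2/3
sR = 120/144 = 5/6
mL = 0·sL + 1/2·sR = 5/12
mR = -1/2·sL + 1·sR = 1/2

2/3 5/6 5/12 1/2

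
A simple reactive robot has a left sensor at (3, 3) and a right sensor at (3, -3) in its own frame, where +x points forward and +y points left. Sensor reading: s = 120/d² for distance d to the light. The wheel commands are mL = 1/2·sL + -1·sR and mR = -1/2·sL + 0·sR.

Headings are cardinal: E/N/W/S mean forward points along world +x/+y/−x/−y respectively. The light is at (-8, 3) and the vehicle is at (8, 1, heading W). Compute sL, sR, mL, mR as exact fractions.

left sensor world pos  = (5, -2); dL² = 194
right sensor world pos = (5, 4); dR² = 170
sL = 120/194 = 60/97
sR = 120/170 = 12/17
mL = 1/2·sL + -1·sR = -654/1649
mR = -1/2·sL + 0·sR = -30/97

60/97 12/17 -654/1649 -30/97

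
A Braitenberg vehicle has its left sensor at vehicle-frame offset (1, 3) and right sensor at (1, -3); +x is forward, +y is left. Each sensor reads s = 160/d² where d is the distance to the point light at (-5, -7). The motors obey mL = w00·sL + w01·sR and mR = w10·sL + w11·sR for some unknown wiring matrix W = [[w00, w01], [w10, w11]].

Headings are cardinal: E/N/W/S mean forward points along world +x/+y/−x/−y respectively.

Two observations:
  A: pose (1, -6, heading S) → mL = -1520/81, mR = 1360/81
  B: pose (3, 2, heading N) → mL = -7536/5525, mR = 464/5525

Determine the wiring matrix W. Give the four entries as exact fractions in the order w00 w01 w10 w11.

obs A: pose=(1,-6,S) → sL=160/81, sR=160/9, mL=-1520/81, mR=1360/81
obs B: pose=(3,2,N) → sL=32/25, sR=160/221, mL=-7536/5525, mR=464/5525
sensor matrix S = [[160/81, 160/9], [32/25, 160/221]]; det S = -1908736/89505
solve [mL_A; mL_B] = S·[w00; w01] and [mR_A; mR_B] = S·[w10; w11]:
  w00 = -1/2, w01 = -1, w10 = -1/2, w11 = 1

-1/2 -1 -1/2 1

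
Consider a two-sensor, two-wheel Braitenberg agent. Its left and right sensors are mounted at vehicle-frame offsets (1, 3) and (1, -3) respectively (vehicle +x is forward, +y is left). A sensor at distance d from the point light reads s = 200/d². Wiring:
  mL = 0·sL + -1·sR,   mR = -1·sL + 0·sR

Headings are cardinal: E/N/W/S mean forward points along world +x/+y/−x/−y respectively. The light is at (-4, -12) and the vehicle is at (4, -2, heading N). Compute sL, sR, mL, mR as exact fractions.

100/73 100/121 -100/121 -100/73

left sensor world pos  = (1, -1); dL² = 146
right sensor world pos = (7, -1); dR² = 242
sL = 200/146 = 100/73
sR = 200/242 = 100/121
mL = 0·sL + -1·sR = -100/121
mR = -1·sL + 0·sR = -100/73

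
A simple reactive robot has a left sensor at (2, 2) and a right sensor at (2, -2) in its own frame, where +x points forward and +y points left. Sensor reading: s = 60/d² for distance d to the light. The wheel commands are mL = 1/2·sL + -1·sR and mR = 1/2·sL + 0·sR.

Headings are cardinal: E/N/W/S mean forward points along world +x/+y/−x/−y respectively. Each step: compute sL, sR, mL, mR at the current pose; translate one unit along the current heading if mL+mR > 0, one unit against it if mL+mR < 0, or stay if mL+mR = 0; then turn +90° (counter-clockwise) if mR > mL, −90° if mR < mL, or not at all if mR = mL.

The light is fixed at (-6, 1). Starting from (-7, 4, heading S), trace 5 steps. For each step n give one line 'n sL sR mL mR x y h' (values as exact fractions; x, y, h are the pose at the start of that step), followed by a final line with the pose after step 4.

0 30 6 9 15 -7 4 S
1 60/17 60 -990/17 30/17 -7 3 E
2 15/8 15/4 -45/16 15/16 -8 3 N
3 60/17 12/5 -54/85 30/17 -8 2 W
4 30 30/13 165/13 15 -9 2 S
final -9 1 E

n=0: pose=(-7,4,S); sL=30, sR=6; mL=9, mR=15; mL+mR=24 → advance +1; mR−mL=6 → turn +1·90°
n=1: pose=(-7,3,E); sL=60/17, sR=60; mL=-990/17, mR=30/17; mL+mR=-960/17 → advance -1; mR−mL=60 → turn +1·90°
n=2: pose=(-8,3,N); sL=15/8, sR=15/4; mL=-45/16, mR=15/16; mL+mR=-15/8 → advance -1; mR−mL=15/4 → turn +1·90°
n=3: pose=(-8,2,W); sL=60/17, sR=12/5; mL=-54/85, mR=30/17; mL+mR=96/85 → advance +1; mR−mL=12/5 → turn +1·90°
n=4: pose=(-9,2,S); sL=30, sR=30/13; mL=165/13, mR=15; mL+mR=360/13 → advance +1; mR−mL=30/13 → turn +1·90°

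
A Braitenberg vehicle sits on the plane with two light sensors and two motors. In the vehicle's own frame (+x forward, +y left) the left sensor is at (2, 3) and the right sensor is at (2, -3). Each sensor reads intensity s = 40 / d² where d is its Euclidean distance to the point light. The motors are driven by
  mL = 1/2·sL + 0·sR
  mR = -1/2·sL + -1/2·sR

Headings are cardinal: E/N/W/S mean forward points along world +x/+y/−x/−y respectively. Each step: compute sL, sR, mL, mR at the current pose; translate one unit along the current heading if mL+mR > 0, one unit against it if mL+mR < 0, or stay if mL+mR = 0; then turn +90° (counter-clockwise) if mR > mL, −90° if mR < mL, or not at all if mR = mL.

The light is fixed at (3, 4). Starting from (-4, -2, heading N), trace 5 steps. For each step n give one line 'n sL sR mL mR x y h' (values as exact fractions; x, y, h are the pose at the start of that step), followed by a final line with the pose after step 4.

n=0: pose=(-4,-2,N); sL=10/29, sR=5/4; mL=5/29, mR=-185/232; mL+mR=-5/8 → advance -1; mR−mL=-225/232 → turn -1·90°
n=1: pose=(-4,-3,E); sL=40/41, sR=8/25; mL=20/41, mR=-664/1025; mL+mR=-4/25 → advance -1; mR−mL=-1164/1025 → turn -1·90°
n=2: pose=(-5,-3,S); sL=20/53, sR=20/101; mL=10/53, mR=-1540/5353; mL+mR=-10/101 → advance -1; mR−mL=-2550/5353 → turn -1·90°
n=3: pose=(-5,-2,W); sL=40/181, sR=40/109; mL=20/181, mR=-5800/19729; mL+mR=-20/109 → advance -1; mR−mL=-7980/19729 → turn -1·90°
n=4: pose=(-4,-2,N); sL=10/29, sR=5/4; mL=5/29, mR=-185/232; mL+mR=-5/8 → advance -1; mR−mL=-225/232 → turn -1·90°

0 10/29 5/4 5/29 -185/232 -4 -2 N
1 40/41 8/25 20/41 -664/1025 -4 -3 E
2 20/53 20/101 10/53 -1540/5353 -5 -3 S
3 40/181 40/109 20/181 -5800/19729 -5 -2 W
4 10/29 5/4 5/29 -185/232 -4 -2 N
final -4 -3 E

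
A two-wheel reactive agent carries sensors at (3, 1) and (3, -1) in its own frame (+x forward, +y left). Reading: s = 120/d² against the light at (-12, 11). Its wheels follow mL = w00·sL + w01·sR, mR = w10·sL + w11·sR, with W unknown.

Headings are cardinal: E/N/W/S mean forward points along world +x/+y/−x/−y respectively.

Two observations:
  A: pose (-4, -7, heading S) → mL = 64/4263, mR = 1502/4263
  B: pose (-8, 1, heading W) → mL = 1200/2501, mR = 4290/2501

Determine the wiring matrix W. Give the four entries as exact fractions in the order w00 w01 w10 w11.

-1 1 1 1/2

obs A: pose=(-4,-7,S) → sL=20/87, sR=12/49, mL=64/4263, mR=1502/4263
obs B: pose=(-8,1,W) → sL=60/61, sR=60/41, mL=1200/2501, mR=4290/2501
sensor matrix S = [[20/87, 12/49], [60/61, 60/41]]; det S = 339520/3553921
solve [mL_A; mL_B] = S·[w00; w01] and [mR_A; mR_B] = S·[w10; w11]:
  w00 = -1, w01 = 1, w10 = 1, w11 = 1/2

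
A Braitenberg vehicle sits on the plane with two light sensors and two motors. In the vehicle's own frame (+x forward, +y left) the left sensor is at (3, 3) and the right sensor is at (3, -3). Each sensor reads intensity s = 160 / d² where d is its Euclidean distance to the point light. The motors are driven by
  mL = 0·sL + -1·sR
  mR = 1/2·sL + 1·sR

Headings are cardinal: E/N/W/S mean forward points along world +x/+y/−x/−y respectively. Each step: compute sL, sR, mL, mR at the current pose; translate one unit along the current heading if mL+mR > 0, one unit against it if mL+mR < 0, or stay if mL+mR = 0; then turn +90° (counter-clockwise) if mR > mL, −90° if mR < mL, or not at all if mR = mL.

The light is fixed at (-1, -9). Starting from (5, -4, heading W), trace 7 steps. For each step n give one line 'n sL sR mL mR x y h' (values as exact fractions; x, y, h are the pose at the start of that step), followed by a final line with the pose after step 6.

0 160/13 160/73 -160/73 7920/949 5 -4 W
1 40/17 20 -20 360/17 4 -4 S
2 160/113 32/13 -32/13 4656/1469 4 -5 E
3 80/29 16/13 -16/13 984/377 5 -5 N
4 160/13 160/73 -160/73 7920/949 5 -4 W
5 40/17 20 -20 360/17 4 -4 S
6 160/113 32/13 -32/13 4656/1469 4 -5 E
final 5 -5 N

n=0: pose=(5,-4,W); sL=160/13, sR=160/73; mL=-160/73, mR=7920/949; mL+mR=80/13 → advance +1; mR−mL=10000/949 → turn +1·90°
n=1: pose=(4,-4,S); sL=40/17, sR=20; mL=-20, mR=360/17; mL+mR=20/17 → advance +1; mR−mL=700/17 → turn +1·90°
n=2: pose=(4,-5,E); sL=160/113, sR=32/13; mL=-32/13, mR=4656/1469; mL+mR=80/113 → advance +1; mR−mL=8272/1469 → turn +1·90°
n=3: pose=(5,-5,N); sL=80/29, sR=16/13; mL=-16/13, mR=984/377; mL+mR=40/29 → advance +1; mR−mL=1448/377 → turn +1·90°
n=4: pose=(5,-4,W); sL=160/13, sR=160/73; mL=-160/73, mR=7920/949; mL+mR=80/13 → advance +1; mR−mL=10000/949 → turn +1·90°
n=5: pose=(4,-4,S); sL=40/17, sR=20; mL=-20, mR=360/17; mL+mR=20/17 → advance +1; mR−mL=700/17 → turn +1·90°
n=6: pose=(4,-5,E); sL=160/113, sR=32/13; mL=-32/13, mR=4656/1469; mL+mR=80/113 → advance +1; mR−mL=8272/1469 → turn +1·90°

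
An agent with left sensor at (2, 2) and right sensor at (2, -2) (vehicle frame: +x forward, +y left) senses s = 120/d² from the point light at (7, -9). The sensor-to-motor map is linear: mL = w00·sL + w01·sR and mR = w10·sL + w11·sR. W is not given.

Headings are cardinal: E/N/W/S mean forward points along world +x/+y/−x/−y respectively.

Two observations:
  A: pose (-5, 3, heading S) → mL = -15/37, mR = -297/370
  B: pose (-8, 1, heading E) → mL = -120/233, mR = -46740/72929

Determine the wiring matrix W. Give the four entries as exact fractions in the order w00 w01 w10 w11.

obs A: pose=(-5,3,S) → sL=3/5, sR=15/37, mL=-15/37, mR=-297/370
obs B: pose=(-8,1,E) → sL=120/313, sR=120/233, mL=-120/233, mR=-46740/72929
sensor matrix S = [[3/5, 15/37], [120/313, 120/233]]; det S = 414432/2698373
solve [mL_A; mL_B] = S·[w00; w01] and [mR_A; mR_B] = S·[w10; w11]:
  w00 = 0, w01 = -1, w10 = -1, w11 = -1/2

0 -1 -1 -1/2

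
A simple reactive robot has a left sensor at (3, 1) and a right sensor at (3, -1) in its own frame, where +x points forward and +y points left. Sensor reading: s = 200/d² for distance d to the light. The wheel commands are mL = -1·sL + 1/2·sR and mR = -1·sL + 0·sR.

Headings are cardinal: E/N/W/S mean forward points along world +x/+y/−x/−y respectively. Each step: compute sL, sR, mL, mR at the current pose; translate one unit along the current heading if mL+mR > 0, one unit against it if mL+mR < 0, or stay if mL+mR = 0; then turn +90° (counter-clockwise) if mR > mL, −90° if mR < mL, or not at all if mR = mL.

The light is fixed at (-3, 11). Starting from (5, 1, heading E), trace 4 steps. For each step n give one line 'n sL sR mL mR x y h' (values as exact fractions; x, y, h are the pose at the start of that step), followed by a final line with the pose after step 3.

n=0: pose=(5,1,E); sL=100/101, sR=100/121; mL=-7050/12221, mR=-100/101; mL+mR=-19150/12221 → advance -1; mR−mL=-50/121 → turn -1·90°
n=1: pose=(4,1,S); sL=200/233, sR=40/41; mL=-3540/9553, mR=-200/233; mL+mR=-11740/9553 → advance -1; mR−mL=-20/41 → turn -1·90°
n=2: pose=(4,2,W); sL=50/29, sR=5/2; mL=-55/116, mR=-50/29; mL+mR=-255/116 → advance -1; mR−mL=-5/4 → turn -1·90°
n=3: pose=(5,2,N); sL=40/17, sR=200/117; mL=-2980/1989, mR=-40/17; mL+mR=-7660/1989 → advance -1; mR−mL=-100/117 → turn -1·90°

0 100/101 100/121 -7050/12221 -100/101 5 1 E
1 200/233 40/41 -3540/9553 -200/233 4 1 S
2 50/29 5/2 -55/116 -50/29 4 2 W
3 40/17 200/117 -2980/1989 -40/17 5 2 N
final 5 1 E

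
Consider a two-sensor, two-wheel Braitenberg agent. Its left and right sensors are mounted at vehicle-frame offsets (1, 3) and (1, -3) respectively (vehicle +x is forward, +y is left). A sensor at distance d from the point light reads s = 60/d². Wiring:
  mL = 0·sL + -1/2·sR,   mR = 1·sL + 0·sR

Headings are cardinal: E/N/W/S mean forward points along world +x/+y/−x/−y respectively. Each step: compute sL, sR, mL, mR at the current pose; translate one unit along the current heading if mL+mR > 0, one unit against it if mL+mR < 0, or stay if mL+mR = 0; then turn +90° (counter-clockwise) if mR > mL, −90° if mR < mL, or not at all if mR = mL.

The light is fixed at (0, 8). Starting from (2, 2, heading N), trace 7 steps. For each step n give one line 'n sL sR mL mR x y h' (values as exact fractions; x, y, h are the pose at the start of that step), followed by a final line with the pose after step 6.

0 30/13 6/5 -3/5 30/13 2 2 N
1 12/13 12 -6 12/13 2 3 W
2 5/6 5/3 -5/6 5/6 3 3 S
3 3 3/4 -3/8 3 3 3 E
4 60/17 12/13 -6/13 60/17 4 3 N
5 30/29 6 -3 30/29 4 4 W
6 60/89 60/29 -30/29 60/89 5 4 S
final 5 5 E

n=0: pose=(2,2,N); sL=30/13, sR=6/5; mL=-3/5, mR=30/13; mL+mR=111/65 → advance +1; mR−mL=189/65 → turn +1·90°
n=1: pose=(2,3,W); sL=12/13, sR=12; mL=-6, mR=12/13; mL+mR=-66/13 → advance -1; mR−mL=90/13 → turn +1·90°
n=2: pose=(3,3,S); sL=5/6, sR=5/3; mL=-5/6, mR=5/6; mL+mR=0 → advance +0; mR−mL=5/3 → turn +1·90°
n=3: pose=(3,3,E); sL=3, sR=3/4; mL=-3/8, mR=3; mL+mR=21/8 → advance +1; mR−mL=27/8 → turn +1·90°
n=4: pose=(4,3,N); sL=60/17, sR=12/13; mL=-6/13, mR=60/17; mL+mR=678/221 → advance +1; mR−mL=882/221 → turn +1·90°
n=5: pose=(4,4,W); sL=30/29, sR=6; mL=-3, mR=30/29; mL+mR=-57/29 → advance -1; mR−mL=117/29 → turn +1·90°
n=6: pose=(5,4,S); sL=60/89, sR=60/29; mL=-30/29, mR=60/89; mL+mR=-930/2581 → advance -1; mR−mL=4410/2581 → turn +1·90°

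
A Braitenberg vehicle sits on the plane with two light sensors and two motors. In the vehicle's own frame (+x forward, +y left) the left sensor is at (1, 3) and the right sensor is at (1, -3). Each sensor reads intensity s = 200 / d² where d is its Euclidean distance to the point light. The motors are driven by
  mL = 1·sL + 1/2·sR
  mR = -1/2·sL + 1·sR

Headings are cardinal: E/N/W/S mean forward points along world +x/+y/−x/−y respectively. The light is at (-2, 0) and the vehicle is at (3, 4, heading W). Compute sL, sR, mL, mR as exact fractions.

200/17 40/13 2940/221 -620/221

left sensor world pos  = (2, 1); dL² = 17
right sensor world pos = (2, 7); dR² = 65
sL = 200/17 = 200/17
sR = 200/65 = 40/13
mL = 1·sL + 1/2·sR = 2940/221
mR = -1/2·sL + 1·sR = -620/221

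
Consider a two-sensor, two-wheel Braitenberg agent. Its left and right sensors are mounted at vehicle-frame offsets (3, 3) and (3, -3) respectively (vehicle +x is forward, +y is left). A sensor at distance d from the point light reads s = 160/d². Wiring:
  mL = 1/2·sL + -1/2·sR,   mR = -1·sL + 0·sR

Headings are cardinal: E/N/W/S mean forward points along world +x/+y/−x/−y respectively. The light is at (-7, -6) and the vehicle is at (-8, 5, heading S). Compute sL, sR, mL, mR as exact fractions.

40/17 2 3/17 -40/17

left sensor world pos  = (-5, 2); dL² = 68
right sensor world pos = (-11, 2); dR² = 80
sL = 160/68 = 40/17
sR = 160/80 = 2
mL = 1/2·sL + -1/2·sR = 3/17
mR = -1·sL + 0·sR = -40/17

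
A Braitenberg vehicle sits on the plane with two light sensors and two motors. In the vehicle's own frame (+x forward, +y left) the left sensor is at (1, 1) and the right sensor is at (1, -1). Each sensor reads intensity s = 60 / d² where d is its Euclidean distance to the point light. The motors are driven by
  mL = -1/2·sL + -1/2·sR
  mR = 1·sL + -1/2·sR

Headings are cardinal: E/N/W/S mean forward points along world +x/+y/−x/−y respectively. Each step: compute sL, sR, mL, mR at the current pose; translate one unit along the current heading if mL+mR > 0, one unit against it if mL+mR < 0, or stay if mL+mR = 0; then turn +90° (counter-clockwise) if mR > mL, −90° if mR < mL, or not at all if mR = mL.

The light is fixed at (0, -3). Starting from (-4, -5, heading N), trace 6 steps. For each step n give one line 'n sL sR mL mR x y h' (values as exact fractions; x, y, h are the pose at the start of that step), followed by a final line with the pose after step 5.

n=0: pose=(-4,-5,N); sL=30/13, sR=6; mL=-54/13, mR=-9/13; mL+mR=-63/13 → advance -1; mR−mL=45/13 → turn +1·90°
n=1: pose=(-4,-6,W); sL=60/41, sR=60/29; mL=-2100/1189, mR=510/1189; mL+mR=-1590/1189 → advance -1; mR−mL=90/41 → turn +1·90°
n=2: pose=(-3,-6,S); sL=3, sR=15/8; mL=-39/16, mR=33/16; mL+mR=-3/8 → advance -1; mR−mL=9/2 → turn +1·90°
n=3: pose=(-3,-5,E); sL=12, sR=60/13; mL=-108/13, mR=126/13; mL+mR=18/13 → advance +1; mR−mL=18 → turn +1·90°
n=4: pose=(-2,-5,N); sL=6, sR=30; mL=-18, mR=-9; mL+mR=-27 → advance -1; mR−mL=9 → turn +1·90°
n=5: pose=(-2,-6,W); sL=12/5, sR=60/13; mL=-228/65, mR=6/65; mL+mR=-222/65 → advance -1; mR−mL=18/5 → turn +1·90°

0 30/13 6 -54/13 -9/13 -4 -5 N
1 60/41 60/29 -2100/1189 510/1189 -4 -6 W
2 3 15/8 -39/16 33/16 -3 -6 S
3 12 60/13 -108/13 126/13 -3 -5 E
4 6 30 -18 -9 -2 -5 N
5 12/5 60/13 -228/65 6/65 -2 -6 W
final -1 -6 S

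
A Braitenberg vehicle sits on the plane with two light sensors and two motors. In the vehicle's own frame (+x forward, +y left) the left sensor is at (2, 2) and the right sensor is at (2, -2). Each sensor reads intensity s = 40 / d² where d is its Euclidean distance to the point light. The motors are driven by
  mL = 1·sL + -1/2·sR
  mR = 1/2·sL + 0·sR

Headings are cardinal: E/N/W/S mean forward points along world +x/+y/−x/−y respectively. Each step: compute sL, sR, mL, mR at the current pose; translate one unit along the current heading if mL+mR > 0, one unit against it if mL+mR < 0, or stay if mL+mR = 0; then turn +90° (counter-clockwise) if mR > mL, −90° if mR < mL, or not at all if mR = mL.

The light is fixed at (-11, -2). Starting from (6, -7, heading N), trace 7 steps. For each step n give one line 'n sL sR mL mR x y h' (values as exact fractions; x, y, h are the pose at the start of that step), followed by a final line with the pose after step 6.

0 20/117 4/37 506/4329 10/117 6 -7 N
1 8/73 40/397 1716/28981 4/73 6 -6 E
2 10/109 10/73 185/7957 5/109 7 -6 S
3 40/409 40/449 9780/183641 20/409 7 -7 E
4 4/49 20/169 186/8281 2/49 8 -7 S
5 40/457 8/101 2212/46157 20/457 8 -8 E
6 10/137 10/97 285/13289 5/137 9 -8 S
final 9 -9 E

n=0: pose=(6,-7,N); sL=20/117, sR=4/37; mL=506/4329, mR=10/117; mL+mR=292/1443 → advance +1; mR−mL=-136/4329 → turn -1·90°
n=1: pose=(6,-6,E); sL=8/73, sR=40/397; mL=1716/28981, mR=4/73; mL+mR=3304/28981 → advance +1; mR−mL=-128/28981 → turn -1·90°
n=2: pose=(7,-6,S); sL=10/109, sR=10/73; mL=185/7957, mR=5/109; mL+mR=550/7957 → advance +1; mR−mL=180/7957 → turn +1·90°
n=3: pose=(7,-7,E); sL=40/409, sR=40/449; mL=9780/183641, mR=20/409; mL+mR=18760/183641 → advance +1; mR−mL=-800/183641 → turn -1·90°
n=4: pose=(8,-7,S); sL=4/49, sR=20/169; mL=186/8281, mR=2/49; mL+mR=524/8281 → advance +1; mR−mL=152/8281 → turn +1·90°
n=5: pose=(8,-8,E); sL=40/457, sR=8/101; mL=2212/46157, mR=20/457; mL+mR=4232/46157 → advance +1; mR−mL=-192/46157 → turn -1·90°
n=6: pose=(9,-8,S); sL=10/137, sR=10/97; mL=285/13289, mR=5/137; mL+mR=770/13289 → advance +1; mR−mL=200/13289 → turn +1·90°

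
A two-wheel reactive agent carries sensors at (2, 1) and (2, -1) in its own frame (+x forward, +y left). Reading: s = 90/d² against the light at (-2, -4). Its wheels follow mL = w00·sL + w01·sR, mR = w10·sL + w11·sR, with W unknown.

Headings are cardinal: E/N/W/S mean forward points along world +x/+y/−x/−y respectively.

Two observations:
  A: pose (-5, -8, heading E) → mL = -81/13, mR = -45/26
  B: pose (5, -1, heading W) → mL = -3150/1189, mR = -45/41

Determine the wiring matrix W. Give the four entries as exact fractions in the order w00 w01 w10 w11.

obs A: pose=(-5,-8,E) → sL=9, sR=45/13, mL=-81/13, mR=-45/26
obs B: pose=(5,-1,W) → sL=90/29, sR=90/41, mL=-3150/1189, mR=-45/41
sensor matrix S = [[9, 45/13], [90/29, 90/41]]; det S = 139320/15457
solve [mL_A; mL_B] = S·[w00; w01] and [mR_A; mR_B] = S·[w10; w11]:
  w00 = -1/2, w01 = -1/2, w10 = 0, w11 = -1/2

-1/2 -1/2 0 -1/2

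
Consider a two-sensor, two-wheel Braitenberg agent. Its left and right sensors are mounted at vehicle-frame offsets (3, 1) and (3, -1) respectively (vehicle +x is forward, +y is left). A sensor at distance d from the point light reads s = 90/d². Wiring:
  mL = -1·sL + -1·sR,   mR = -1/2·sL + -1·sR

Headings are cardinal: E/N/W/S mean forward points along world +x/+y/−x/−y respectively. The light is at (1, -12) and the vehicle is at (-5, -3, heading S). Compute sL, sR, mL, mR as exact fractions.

90/61 18/17 -2628/1037 -1863/1037

left sensor world pos  = (-4, -6); dL² = 61
right sensor world pos = (-6, -6); dR² = 85
sL = 90/61 = 90/61
sR = 90/85 = 18/17
mL = -1·sL + -1·sR = -2628/1037
mR = -1/2·sL + -1·sR = -1863/1037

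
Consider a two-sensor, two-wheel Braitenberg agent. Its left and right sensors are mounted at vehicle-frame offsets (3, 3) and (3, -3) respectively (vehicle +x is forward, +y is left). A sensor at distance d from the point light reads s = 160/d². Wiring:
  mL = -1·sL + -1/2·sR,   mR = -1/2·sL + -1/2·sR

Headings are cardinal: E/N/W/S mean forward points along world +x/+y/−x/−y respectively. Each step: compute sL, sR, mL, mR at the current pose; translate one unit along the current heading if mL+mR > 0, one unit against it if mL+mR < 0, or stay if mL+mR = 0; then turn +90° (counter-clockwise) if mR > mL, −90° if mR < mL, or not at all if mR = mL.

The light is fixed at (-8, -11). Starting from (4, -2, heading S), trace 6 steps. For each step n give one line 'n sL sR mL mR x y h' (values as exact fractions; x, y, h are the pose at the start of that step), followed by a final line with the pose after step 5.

0 160/261 160/117 -4400/3393 -1120/1131 4 -2 S
1 80/197 80/137 -18840/26989 -13360/26989 4 -1 E
2 160/233 32/73 -15408/17009 -9568/17009 3 -1 N
3 8/5 10/13 -129/65 -77/65 3 -2 W
4 160/261 160/117 -4400/3393 -1120/1131 4 -2 S
5 80/197 80/137 -18840/26989 -13360/26989 4 -1 E
final 3 -1 N

n=0: pose=(4,-2,S); sL=160/261, sR=160/117; mL=-4400/3393, mR=-1120/1131; mL+mR=-7760/3393 → advance -1; mR−mL=80/261 → turn +1·90°
n=1: pose=(4,-1,E); sL=80/197, sR=80/137; mL=-18840/26989, mR=-13360/26989; mL+mR=-32200/26989 → advance -1; mR−mL=40/197 → turn +1·90°
n=2: pose=(3,-1,N); sL=160/233, sR=32/73; mL=-15408/17009, mR=-9568/17009; mL+mR=-24976/17009 → advance -1; mR−mL=80/233 → turn +1·90°
n=3: pose=(3,-2,W); sL=8/5, sR=10/13; mL=-129/65, mR=-77/65; mL+mR=-206/65 → advance -1; mR−mL=4/5 → turn +1·90°
n=4: pose=(4,-2,S); sL=160/261, sR=160/117; mL=-4400/3393, mR=-1120/1131; mL+mR=-7760/3393 → advance -1; mR−mL=80/261 → turn +1·90°
n=5: pose=(4,-1,E); sL=80/197, sR=80/137; mL=-18840/26989, mR=-13360/26989; mL+mR=-32200/26989 → advance -1; mR−mL=40/197 → turn +1·90°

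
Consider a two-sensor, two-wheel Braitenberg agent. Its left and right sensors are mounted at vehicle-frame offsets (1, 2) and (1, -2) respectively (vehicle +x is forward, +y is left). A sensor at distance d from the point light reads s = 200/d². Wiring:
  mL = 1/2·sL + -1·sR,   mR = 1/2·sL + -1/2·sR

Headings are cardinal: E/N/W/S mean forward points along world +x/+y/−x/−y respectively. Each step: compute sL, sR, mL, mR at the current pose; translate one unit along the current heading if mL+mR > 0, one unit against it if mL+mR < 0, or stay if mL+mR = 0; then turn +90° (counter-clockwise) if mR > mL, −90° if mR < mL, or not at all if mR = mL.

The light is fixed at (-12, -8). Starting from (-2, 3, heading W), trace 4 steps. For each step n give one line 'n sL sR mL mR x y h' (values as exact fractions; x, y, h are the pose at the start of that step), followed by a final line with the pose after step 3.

0 100/81 4/5 -74/405 88/405 -2 3 W
1 200/221 200/149 -29300/32929 -7200/32929 -3 3 S
2 25/37 1 -49/74 -6/37 -3 4 E
3 40/41 200/269 -2820/11029 1280/11029 -4 4 N
final -4 3 W

n=0: pose=(-2,3,W); sL=100/81, sR=4/5; mL=-74/405, mR=88/405; mL+mR=14/405 → advance +1; mR−mL=2/5 → turn +1·90°
n=1: pose=(-3,3,S); sL=200/221, sR=200/149; mL=-29300/32929, mR=-7200/32929; mL+mR=-36500/32929 → advance -1; mR−mL=100/149 → turn +1·90°
n=2: pose=(-3,4,E); sL=25/37, sR=1; mL=-49/74, mR=-6/37; mL+mR=-61/74 → advance -1; mR−mL=1/2 → turn +1·90°
n=3: pose=(-4,4,N); sL=40/41, sR=200/269; mL=-2820/11029, mR=1280/11029; mL+mR=-1540/11029 → advance -1; mR−mL=100/269 → turn +1·90°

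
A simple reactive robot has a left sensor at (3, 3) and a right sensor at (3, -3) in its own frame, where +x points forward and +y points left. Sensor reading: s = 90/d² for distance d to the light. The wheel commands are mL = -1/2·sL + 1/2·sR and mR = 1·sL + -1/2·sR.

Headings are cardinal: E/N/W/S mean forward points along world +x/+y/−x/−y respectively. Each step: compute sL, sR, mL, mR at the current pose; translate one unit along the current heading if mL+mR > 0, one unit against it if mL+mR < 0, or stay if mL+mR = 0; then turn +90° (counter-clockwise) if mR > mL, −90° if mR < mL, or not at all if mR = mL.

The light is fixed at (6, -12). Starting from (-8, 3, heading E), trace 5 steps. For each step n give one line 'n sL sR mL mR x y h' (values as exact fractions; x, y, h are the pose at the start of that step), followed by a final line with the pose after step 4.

0 18/89 18/53 324/4717 153/4717 -8 3 E
1 45/122 9/40 -351/4880 1251/4880 -7 3 S
2 90/389 90/221 7560/85969 2385/85969 -7 2 E
3 45/101 45/173 -1620/17473 11025/34946 -6 2 S
4 90/337 90/181 7020/60997 1125/60997 -6 1 E
final -5 1 S

n=0: pose=(-8,3,E); sL=18/89, sR=18/53; mL=324/4717, mR=153/4717; mL+mR=9/89 → advance +1; mR−mL=-171/4717 → turn -1·90°
n=1: pose=(-7,3,S); sL=45/122, sR=9/40; mL=-351/4880, mR=1251/4880; mL+mR=45/244 → advance +1; mR−mL=801/2440 → turn +1·90°
n=2: pose=(-7,2,E); sL=90/389, sR=90/221; mL=7560/85969, mR=2385/85969; mL+mR=45/389 → advance +1; mR−mL=-5175/85969 → turn -1·90°
n=3: pose=(-6,2,S); sL=45/101, sR=45/173; mL=-1620/17473, mR=11025/34946; mL+mR=45/202 → advance +1; mR−mL=14265/34946 → turn +1·90°
n=4: pose=(-6,1,E); sL=90/337, sR=90/181; mL=7020/60997, mR=1125/60997; mL+mR=45/337 → advance +1; mR−mL=-5895/60997 → turn -1·90°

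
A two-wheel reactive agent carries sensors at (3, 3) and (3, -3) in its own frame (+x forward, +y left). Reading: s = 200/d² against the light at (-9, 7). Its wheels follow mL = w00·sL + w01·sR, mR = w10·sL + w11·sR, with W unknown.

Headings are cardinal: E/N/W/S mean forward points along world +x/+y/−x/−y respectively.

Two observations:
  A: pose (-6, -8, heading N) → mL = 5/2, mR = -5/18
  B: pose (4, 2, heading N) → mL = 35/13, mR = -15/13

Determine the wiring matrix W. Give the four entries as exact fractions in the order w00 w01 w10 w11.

obs A: pose=(-6,-8,N) → sL=25/18, sR=10/9, mL=5/2, mR=-5/18
obs B: pose=(4,2,N) → sL=25/13, sR=10/13, mL=35/13, mR=-15/13
sensor matrix S = [[25/18, 10/9], [25/13, 10/13]]; det S = -125/117
solve [mL_A; mL_B] = S·[w00; w01] and [mR_A; mR_B] = S·[w10; w11]:
  w00 = 1, w01 = 1, w10 = -1, w11 = 1

1 1 -1 1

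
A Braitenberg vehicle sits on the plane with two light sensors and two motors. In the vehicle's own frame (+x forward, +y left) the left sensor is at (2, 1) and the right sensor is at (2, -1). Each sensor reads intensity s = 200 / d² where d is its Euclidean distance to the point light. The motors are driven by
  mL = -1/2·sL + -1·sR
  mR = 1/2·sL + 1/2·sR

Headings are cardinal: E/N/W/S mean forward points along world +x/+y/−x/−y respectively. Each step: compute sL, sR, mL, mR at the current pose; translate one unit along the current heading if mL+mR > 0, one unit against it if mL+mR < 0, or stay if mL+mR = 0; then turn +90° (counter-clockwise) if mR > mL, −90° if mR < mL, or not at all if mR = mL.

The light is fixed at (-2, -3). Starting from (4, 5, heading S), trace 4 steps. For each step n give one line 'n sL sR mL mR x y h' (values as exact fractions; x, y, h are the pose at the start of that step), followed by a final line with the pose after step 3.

0 40/17 200/61 -4620/1037 2920/1037 4 5 S
1 50/41 25/16 -1425/656 1825/1312 4 6 E
2 200/137 200/157 -43100/21509 29400/21509 3 6 N
3 100/29 20/9 -1030/261 740/261 3 5 W
final 4 5 S

n=0: pose=(4,5,S); sL=40/17, sR=200/61; mL=-4620/1037, mR=2920/1037; mL+mR=-100/61 → advance -1; mR−mL=7540/1037 → turn +1·90°
n=1: pose=(4,6,E); sL=50/41, sR=25/16; mL=-1425/656, mR=1825/1312; mL+mR=-25/32 → advance -1; mR−mL=4675/1312 → turn +1·90°
n=2: pose=(3,6,N); sL=200/137, sR=200/157; mL=-43100/21509, mR=29400/21509; mL+mR=-100/157 → advance -1; mR−mL=72500/21509 → turn +1·90°
n=3: pose=(3,5,W); sL=100/29, sR=20/9; mL=-1030/261, mR=740/261; mL+mR=-10/9 → advance -1; mR−mL=590/87 → turn +1·90°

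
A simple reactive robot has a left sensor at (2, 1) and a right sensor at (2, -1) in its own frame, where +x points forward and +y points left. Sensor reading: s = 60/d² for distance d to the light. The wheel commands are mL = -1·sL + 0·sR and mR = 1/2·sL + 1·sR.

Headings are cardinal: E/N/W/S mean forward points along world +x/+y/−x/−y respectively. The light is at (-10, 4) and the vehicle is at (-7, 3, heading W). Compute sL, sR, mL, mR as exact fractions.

left sensor world pos  = (-9, 2); dL² = 5
right sensor world pos = (-9, 4); dR² = 1
sL = 60/5 = 12
sR = 60/1 = 60
mL = -1·sL + 0·sR = -12
mR = 1/2·sL + 1·sR = 66

12 60 -12 66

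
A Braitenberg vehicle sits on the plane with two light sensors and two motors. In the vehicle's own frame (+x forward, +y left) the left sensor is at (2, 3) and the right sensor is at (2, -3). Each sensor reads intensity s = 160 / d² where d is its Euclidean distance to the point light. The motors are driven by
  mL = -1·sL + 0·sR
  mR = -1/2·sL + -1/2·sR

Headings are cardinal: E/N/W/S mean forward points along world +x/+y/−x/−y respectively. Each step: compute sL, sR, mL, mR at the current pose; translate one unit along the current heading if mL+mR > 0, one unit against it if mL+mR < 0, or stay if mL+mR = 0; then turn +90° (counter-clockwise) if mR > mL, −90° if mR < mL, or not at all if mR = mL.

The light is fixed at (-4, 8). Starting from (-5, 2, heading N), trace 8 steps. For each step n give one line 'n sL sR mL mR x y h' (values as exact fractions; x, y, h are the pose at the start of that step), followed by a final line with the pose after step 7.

n=0: pose=(-5,2,N); sL=5, sR=8; mL=-5, mR=-13/2; mL+mR=-23/2 → advance -1; mR−mL=-3/2 → turn -1·90°
n=1: pose=(-5,1,E); sL=160/17, sR=160/101; mL=-160/17, mR=-9440/1717; mL+mR=-25600/1717 → advance -1; mR−mL=6720/1717 → turn +1·90°
n=2: pose=(-6,1,N); sL=16/5, sR=80/13; mL=-16/5, mR=-304/65; mL+mR=-512/65 → advance -1; mR−mL=-96/65 → turn -1·90°
n=3: pose=(-6,0,E); sL=32/5, sR=160/121; mL=-32/5, mR=-2336/605; mL+mR=-6208/605 → advance -1; mR−mL=1536/605 → turn +1·90°
n=4: pose=(-7,0,N); sL=20/9, sR=40/9; mL=-20/9, mR=-10/3; mL+mR=-50/9 → advance -1; mR−mL=-10/9 → turn -1·90°
n=5: pose=(-7,-1,E); sL=160/37, sR=32/29; mL=-160/37, mR=-2912/1073; mL+mR=-7552/1073 → advance -1; mR−mL=1728/1073 → turn +1·90°
n=6: pose=(-8,-1,N); sL=80/49, sR=16/5; mL=-80/49, mR=-592/245; mL+mR=-992/245 → advance -1; mR−mL=-192/245 → turn -1·90°
n=7: pose=(-8,-2,E); sL=160/53, sR=160/173; mL=-160/53, mR=-18080/9169; mL+mR=-45760/9169 → advance -1; mR−mL=9600/9169 → turn +1·90°

0 5 8 -5 -13/2 -5 2 N
1 160/17 160/101 -160/17 -9440/1717 -5 1 E
2 16/5 80/13 -16/5 -304/65 -6 1 N
3 32/5 160/121 -32/5 -2336/605 -6 0 E
4 20/9 40/9 -20/9 -10/3 -7 0 N
5 160/37 32/29 -160/37 -2912/1073 -7 -1 E
6 80/49 16/5 -80/49 -592/245 -8 -1 N
7 160/53 160/173 -160/53 -18080/9169 -8 -2 E
final -9 -2 N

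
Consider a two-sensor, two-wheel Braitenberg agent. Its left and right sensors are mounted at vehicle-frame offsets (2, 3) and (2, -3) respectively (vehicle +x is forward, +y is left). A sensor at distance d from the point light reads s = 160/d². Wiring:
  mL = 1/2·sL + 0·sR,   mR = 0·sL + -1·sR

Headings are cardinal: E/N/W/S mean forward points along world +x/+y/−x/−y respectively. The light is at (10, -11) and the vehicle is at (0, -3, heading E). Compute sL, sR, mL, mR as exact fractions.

left sensor world pos  = (2, 0); dL² = 185
right sensor world pos = (2, -6); dR² = 89
sL = 160/185 = 32/37
sR = 160/89 = 160/89
mL = 1/2·sL + 0·sR = 16/37
mR = 0·sL + -1·sR = -160/89

32/37 160/89 16/37 -160/89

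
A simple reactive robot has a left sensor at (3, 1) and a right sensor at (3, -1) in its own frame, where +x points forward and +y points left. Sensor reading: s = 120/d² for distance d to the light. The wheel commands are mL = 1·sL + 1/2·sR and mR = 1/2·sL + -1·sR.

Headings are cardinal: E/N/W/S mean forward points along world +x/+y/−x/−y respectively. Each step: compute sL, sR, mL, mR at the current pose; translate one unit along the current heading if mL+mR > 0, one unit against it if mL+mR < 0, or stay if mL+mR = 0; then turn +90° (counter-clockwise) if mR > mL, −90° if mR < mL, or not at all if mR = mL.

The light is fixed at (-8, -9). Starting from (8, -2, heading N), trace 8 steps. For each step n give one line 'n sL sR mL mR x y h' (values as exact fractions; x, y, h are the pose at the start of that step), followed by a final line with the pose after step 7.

n=0: pose=(8,-2,N); sL=24/65, sR=120/389; mL=13236/25285, mR=-3132/25285; mL+mR=10104/25285 → advance +1; mR−mL=-16368/25285 → turn -1·90°
n=1: pose=(8,-1,E); sL=60/221, sR=12/41; mL=3786/9061, mR=-1422/9061; mL+mR=2364/9061 → advance +1; mR−mL=-5208/9061 → turn -1·90°
n=2: pose=(9,-1,S); sL=120/349, sR=120/281; mL=54660/98069, mR=-25020/98069; mL+mR=29640/98069 → advance +1; mR−mL=-79680/98069 → turn -1·90°
n=3: pose=(9,-2,W); sL=15/29, sR=6/13; mL=282/377, mR=-153/754; mL+mR=411/754 → advance +1; mR−mL=-717/754 → turn -1·90°
n=4: pose=(8,-2,N); sL=24/65, sR=120/389; mL=13236/25285, mR=-3132/25285; mL+mR=10104/25285 → advance +1; mR−mL=-16368/25285 → turn -1·90°
n=5: pose=(8,-1,E); sL=60/221, sR=12/41; mL=3786/9061, mR=-1422/9061; mL+mR=2364/9061 → advance +1; mR−mL=-5208/9061 → turn -1·90°
n=6: pose=(9,-1,S); sL=120/349, sR=120/281; mL=54660/98069, mR=-25020/98069; mL+mR=29640/98069 → advance +1; mR−mL=-79680/98069 → turn -1·90°
n=7: pose=(9,-2,W); sL=15/29, sR=6/13; mL=282/377, mR=-153/754; mL+mR=411/754 → advance +1; mR−mL=-717/754 → turn -1·90°

0 24/65 120/389 13236/25285 -3132/25285 8 -2 N
1 60/221 12/41 3786/9061 -1422/9061 8 -1 E
2 120/349 120/281 54660/98069 -25020/98069 9 -1 S
3 15/29 6/13 282/377 -153/754 9 -2 W
4 24/65 120/389 13236/25285 -3132/25285 8 -2 N
5 60/221 12/41 3786/9061 -1422/9061 8 -1 E
6 120/349 120/281 54660/98069 -25020/98069 9 -1 S
7 15/29 6/13 282/377 -153/754 9 -2 W
final 8 -2 N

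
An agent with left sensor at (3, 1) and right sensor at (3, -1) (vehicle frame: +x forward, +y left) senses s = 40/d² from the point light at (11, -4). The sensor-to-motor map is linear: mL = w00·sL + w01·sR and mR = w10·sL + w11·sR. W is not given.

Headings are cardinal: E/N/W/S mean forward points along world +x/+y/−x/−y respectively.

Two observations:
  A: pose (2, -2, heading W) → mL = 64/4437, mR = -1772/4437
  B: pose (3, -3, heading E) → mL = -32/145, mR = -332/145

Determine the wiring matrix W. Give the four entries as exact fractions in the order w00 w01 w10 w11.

obs A: pose=(2,-2,W) → sL=8/29, sR=40/153, mL=64/4437, mR=-1772/4437
obs B: pose=(3,-3,E) → sL=40/29, sR=8/5, mL=-32/145, mR=-332/145
sensor matrix S = [[8/29, 40/153], [40/29, 8/5]]; det S = 1792/22185
solve [mL_A; mL_B] = S·[w00; w01] and [mR_A; mR_B] = S·[w10; w11]:
  w00 = 1, w01 = -1, w10 = -1/2, w11 = -1

1 -1 -1/2 -1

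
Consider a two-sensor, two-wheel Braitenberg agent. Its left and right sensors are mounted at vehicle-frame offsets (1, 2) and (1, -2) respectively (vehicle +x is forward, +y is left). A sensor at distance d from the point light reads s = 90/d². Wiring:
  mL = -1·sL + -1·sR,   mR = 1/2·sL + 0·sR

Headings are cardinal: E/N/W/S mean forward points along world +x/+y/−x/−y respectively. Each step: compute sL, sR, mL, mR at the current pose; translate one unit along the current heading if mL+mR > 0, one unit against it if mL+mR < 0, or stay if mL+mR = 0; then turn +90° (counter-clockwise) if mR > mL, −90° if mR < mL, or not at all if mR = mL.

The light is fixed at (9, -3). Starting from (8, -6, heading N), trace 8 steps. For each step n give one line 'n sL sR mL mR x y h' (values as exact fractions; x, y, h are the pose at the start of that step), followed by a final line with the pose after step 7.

n=0: pose=(8,-6,N); sL=90/13, sR=18; mL=-324/13, mR=45/13; mL+mR=-279/13 → advance -1; mR−mL=369/13 → turn +1·90°
n=1: pose=(8,-7,W); sL=9/4, sR=45/4; mL=-27/2, mR=9/8; mL+mR=-99/8 → advance -1; mR−mL=117/8 → turn +1·90°
n=2: pose=(9,-7,S); sL=90/29, sR=90/29; mL=-180/29, mR=45/29; mL+mR=-135/29 → advance -1; mR−mL=225/29 → turn +1·90°
n=3: pose=(9,-6,E); sL=45, sR=45/13; mL=-630/13, mR=45/2; mL+mR=-675/26 → advance -1; mR−mL=1845/26 → turn +1·90°
n=4: pose=(8,-6,N); sL=90/13, sR=18; mL=-324/13, mR=45/13; mL+mR=-279/13 → advance -1; mR−mL=369/13 → turn +1·90°
n=5: pose=(8,-7,W); sL=9/4, sR=45/4; mL=-27/2, mR=9/8; mL+mR=-99/8 → advance -1; mR−mL=117/8 → turn +1·90°
n=6: pose=(9,-7,S); sL=90/29, sR=90/29; mL=-180/29, mR=45/29; mL+mR=-135/29 → advance -1; mR−mL=225/29 → turn +1·90°
n=7: pose=(9,-6,E); sL=45, sR=45/13; mL=-630/13, mR=45/2; mL+mR=-675/26 → advance -1; mR−mL=1845/26 → turn +1·90°

0 90/13 18 -324/13 45/13 8 -6 N
1 9/4 45/4 -27/2 9/8 8 -7 W
2 90/29 90/29 -180/29 45/29 9 -7 S
3 45 45/13 -630/13 45/2 9 -6 E
4 90/13 18 -324/13 45/13 8 -6 N
5 9/4 45/4 -27/2 9/8 8 -7 W
6 90/29 90/29 -180/29 45/29 9 -7 S
7 45 45/13 -630/13 45/2 9 -6 E
final 8 -6 N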